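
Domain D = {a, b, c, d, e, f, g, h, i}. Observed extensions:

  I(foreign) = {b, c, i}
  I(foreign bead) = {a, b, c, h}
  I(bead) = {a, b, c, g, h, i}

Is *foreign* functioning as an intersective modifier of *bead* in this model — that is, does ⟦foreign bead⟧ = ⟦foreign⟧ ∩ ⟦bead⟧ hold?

⟦foreign⟧ ∩ ⟦bead⟧ = {b, c, i} ∩ {a, b, c, g, h, i} = {b, c, i}
Observed ⟦foreign bead⟧ = {a, b, c, h}.
These differ, so the modifier is not intersective in this model.

no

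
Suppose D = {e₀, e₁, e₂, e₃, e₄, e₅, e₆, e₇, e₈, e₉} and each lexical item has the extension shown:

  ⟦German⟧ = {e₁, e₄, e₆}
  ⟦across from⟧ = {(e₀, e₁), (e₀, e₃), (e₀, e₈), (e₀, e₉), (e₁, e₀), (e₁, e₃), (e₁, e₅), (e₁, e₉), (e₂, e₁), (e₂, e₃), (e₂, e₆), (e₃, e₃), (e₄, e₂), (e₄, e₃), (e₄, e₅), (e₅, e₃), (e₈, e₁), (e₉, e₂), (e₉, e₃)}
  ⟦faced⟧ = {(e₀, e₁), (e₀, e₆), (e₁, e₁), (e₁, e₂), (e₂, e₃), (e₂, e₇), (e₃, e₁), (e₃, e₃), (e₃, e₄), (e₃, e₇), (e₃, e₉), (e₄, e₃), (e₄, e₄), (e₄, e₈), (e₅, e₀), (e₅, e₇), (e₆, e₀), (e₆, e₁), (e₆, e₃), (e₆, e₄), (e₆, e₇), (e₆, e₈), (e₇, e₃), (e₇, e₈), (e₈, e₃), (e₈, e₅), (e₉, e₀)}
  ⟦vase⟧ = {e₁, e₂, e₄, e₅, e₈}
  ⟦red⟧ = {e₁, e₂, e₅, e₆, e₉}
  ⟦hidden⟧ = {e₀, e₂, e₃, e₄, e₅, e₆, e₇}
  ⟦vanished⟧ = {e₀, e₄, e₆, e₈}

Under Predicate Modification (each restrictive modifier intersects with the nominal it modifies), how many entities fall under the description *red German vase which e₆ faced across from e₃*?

1

⟦which e₆ faced⟧ = {x : ⟨e₆, x⟩ ∈ ⟦faced⟧} = {e₀, e₁, e₃, e₄, e₇, e₈}
⟦across from e₃⟧ = {x : ⟨x, e₃⟩ ∈ ⟦across from⟧} = {e₀, e₁, e₂, e₃, e₄, e₅, e₉}
⟦vase⟧ = {e₁, e₂, e₄, e₅, e₈}
… ∩ ⟦which e₆ faced⟧ = {e₁, e₂, e₄, e₅, e₈} ∩ {e₀, e₁, e₃, e₄, e₇, e₈} = {e₁, e₄, e₈}
… ∩ ⟦across from e₃⟧ = {e₁, e₄, e₈} ∩ {e₀, e₁, e₂, e₃, e₄, e₅, e₉} = {e₁, e₄}
… ∩ ⟦red⟧ = {e₁, e₄} ∩ {e₁, e₂, e₅, e₆, e₉} = {e₁}
… ∩ ⟦German⟧ = {e₁} ∩ {e₁, e₄, e₆} = {e₁}
⟦red German vase which e₆ faced across from e₃⟧ = {e₁}, so the cardinality is 1.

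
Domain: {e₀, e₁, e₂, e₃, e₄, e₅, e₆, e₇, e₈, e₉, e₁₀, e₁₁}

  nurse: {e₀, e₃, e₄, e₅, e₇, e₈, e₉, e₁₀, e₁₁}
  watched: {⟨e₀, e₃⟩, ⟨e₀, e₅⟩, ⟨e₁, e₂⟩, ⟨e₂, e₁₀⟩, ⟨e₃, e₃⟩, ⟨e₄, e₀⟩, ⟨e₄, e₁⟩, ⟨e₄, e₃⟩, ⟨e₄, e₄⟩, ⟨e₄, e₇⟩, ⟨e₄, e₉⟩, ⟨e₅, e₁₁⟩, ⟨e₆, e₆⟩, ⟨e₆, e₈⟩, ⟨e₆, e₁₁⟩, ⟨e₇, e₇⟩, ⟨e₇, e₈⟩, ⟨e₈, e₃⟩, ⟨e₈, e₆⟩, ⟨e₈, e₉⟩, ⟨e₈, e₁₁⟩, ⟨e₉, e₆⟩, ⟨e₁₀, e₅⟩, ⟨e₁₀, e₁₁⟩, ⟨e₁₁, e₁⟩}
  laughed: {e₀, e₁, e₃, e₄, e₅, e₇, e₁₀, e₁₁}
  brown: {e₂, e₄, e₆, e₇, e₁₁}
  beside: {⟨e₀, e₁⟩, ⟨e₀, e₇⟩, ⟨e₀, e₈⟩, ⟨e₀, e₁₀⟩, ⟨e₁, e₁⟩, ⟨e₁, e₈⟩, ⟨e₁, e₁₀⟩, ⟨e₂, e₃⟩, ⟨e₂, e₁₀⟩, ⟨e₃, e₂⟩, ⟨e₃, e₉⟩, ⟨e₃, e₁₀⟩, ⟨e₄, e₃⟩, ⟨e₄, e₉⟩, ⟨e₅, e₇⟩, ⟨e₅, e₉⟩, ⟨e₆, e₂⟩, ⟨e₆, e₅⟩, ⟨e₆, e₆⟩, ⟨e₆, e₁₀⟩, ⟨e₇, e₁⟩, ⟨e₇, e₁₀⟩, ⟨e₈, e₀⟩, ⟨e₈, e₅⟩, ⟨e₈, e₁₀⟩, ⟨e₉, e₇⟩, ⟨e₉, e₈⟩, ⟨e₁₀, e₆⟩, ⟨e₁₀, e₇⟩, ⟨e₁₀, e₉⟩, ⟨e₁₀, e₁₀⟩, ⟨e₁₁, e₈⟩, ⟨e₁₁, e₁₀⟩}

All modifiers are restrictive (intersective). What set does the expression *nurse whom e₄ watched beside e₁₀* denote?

⟦whom e₄ watched⟧ = {x : ⟨e₄, x⟩ ∈ ⟦watched⟧} = {e₀, e₁, e₃, e₄, e₇, e₉}
⟦beside e₁₀⟧ = {x : ⟨x, e₁₀⟩ ∈ ⟦beside⟧} = {e₀, e₁, e₂, e₃, e₆, e₇, e₈, e₁₀, e₁₁}
⟦nurse⟧ = {e₀, e₃, e₄, e₅, e₇, e₈, e₉, e₁₀, e₁₁}
… ∩ ⟦whom e₄ watched⟧ = {e₀, e₃, e₄, e₅, e₇, e₈, e₉, e₁₀, e₁₁} ∩ {e₀, e₁, e₃, e₄, e₇, e₉} = {e₀, e₃, e₄, e₇, e₉}
… ∩ ⟦beside e₁₀⟧ = {e₀, e₃, e₄, e₇, e₉} ∩ {e₀, e₁, e₂, e₃, e₆, e₇, e₈, e₁₀, e₁₁} = {e₀, e₃, e₇}
So ⟦nurse whom e₄ watched beside e₁₀⟧ = {e₀, e₃, e₇}.

{e₀, e₃, e₇}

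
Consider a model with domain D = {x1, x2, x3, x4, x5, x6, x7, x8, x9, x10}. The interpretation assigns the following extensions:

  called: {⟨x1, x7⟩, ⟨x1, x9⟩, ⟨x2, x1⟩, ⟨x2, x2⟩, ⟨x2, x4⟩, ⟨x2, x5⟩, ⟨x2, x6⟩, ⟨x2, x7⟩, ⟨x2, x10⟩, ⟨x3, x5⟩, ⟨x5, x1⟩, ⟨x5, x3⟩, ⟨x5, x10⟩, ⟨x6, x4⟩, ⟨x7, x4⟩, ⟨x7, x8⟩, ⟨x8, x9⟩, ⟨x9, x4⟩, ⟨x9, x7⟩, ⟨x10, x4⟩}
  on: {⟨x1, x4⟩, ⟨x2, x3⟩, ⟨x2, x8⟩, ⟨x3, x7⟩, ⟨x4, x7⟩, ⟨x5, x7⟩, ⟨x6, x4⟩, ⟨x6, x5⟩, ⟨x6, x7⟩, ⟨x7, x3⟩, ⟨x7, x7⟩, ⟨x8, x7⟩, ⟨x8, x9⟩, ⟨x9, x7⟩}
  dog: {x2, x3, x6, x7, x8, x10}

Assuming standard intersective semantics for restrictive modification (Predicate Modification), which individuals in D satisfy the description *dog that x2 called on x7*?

{x6, x7}

⟦that x2 called⟧ = {x : ⟨x2, x⟩ ∈ ⟦called⟧} = {x1, x2, x4, x5, x6, x7, x10}
⟦on x7⟧ = {x : ⟨x, x7⟩ ∈ ⟦on⟧} = {x3, x4, x5, x6, x7, x8, x9}
⟦dog⟧ = {x2, x3, x6, x7, x8, x10}
… ∩ ⟦that x2 called⟧ = {x2, x3, x6, x7, x8, x10} ∩ {x1, x2, x4, x5, x6, x7, x10} = {x2, x6, x7, x10}
… ∩ ⟦on x7⟧ = {x2, x6, x7, x10} ∩ {x3, x4, x5, x6, x7, x8, x9} = {x6, x7}
So ⟦dog that x2 called on x7⟧ = {x6, x7}.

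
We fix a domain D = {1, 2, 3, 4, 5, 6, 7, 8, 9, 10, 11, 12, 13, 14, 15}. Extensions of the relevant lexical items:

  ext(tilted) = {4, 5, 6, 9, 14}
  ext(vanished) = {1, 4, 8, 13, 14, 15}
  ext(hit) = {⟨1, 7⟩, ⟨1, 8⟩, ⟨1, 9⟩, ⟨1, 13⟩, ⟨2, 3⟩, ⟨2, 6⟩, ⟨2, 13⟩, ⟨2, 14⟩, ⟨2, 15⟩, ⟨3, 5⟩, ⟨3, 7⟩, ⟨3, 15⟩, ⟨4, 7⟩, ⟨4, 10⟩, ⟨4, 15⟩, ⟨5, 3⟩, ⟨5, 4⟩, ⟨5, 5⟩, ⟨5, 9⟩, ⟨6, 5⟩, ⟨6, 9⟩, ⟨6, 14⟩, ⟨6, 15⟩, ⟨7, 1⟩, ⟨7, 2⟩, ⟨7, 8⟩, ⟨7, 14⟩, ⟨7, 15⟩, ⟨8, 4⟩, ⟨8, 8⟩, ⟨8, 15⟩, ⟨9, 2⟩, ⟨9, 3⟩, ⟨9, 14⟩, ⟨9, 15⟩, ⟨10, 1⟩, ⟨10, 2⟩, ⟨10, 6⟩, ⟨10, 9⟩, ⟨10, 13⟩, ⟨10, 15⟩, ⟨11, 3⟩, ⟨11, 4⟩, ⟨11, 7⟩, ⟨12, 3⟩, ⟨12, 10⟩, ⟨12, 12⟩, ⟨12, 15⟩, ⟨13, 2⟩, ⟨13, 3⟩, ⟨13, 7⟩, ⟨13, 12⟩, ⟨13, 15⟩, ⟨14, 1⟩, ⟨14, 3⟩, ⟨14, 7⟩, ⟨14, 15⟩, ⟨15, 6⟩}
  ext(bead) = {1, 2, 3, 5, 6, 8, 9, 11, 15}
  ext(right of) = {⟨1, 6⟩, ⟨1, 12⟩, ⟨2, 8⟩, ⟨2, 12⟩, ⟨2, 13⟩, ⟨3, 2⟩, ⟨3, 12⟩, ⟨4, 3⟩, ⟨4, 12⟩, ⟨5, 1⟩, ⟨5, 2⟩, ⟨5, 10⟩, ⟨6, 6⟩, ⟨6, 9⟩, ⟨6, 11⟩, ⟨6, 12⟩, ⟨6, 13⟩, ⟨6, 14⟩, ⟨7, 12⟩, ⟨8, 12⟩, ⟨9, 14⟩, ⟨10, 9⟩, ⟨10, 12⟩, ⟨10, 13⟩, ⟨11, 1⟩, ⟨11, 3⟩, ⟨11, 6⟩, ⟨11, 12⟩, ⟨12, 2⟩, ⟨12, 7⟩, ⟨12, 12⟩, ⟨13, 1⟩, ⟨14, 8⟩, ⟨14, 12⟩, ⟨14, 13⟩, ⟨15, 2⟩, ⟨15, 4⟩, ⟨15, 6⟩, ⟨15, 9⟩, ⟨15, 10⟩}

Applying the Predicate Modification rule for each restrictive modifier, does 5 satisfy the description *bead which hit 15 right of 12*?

⟦which hit 15⟧ = {x : ⟨x, 15⟩ ∈ ⟦hit⟧} = {2, 3, 4, 6, 7, 8, 9, 10, 12, 13, 14}
⟦right of 12⟧ = {x : ⟨x, 12⟩ ∈ ⟦right of⟧} = {1, 2, 3, 4, 6, 7, 8, 10, 11, 12, 14}
⟦bead⟧ = {1, 2, 3, 5, 6, 8, 9, 11, 15}
… ∩ ⟦which hit 15⟧ = {1, 2, 3, 5, 6, 8, 9, 11, 15} ∩ {2, 3, 4, 6, 7, 8, 9, 10, 12, 13, 14} = {2, 3, 6, 8, 9}
… ∩ ⟦right of 12⟧ = {2, 3, 6, 8, 9} ∩ {1, 2, 3, 4, 6, 7, 8, 10, 11, 12, 14} = {2, 3, 6, 8}
⟦bead which hit 15 right of 12⟧ = {2, 3, 6, 8}; 5 ∉ this set.

no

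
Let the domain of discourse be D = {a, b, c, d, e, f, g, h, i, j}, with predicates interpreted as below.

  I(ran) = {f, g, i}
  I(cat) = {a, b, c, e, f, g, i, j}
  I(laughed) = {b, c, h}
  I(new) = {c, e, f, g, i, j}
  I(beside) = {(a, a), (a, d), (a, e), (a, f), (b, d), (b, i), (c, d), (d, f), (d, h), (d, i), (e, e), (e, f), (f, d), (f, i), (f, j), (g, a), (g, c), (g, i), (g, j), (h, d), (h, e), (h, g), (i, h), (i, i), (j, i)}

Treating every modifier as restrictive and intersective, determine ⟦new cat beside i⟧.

{f, g, i, j}

⟦beside i⟧ = {x : ⟨x, i⟩ ∈ ⟦beside⟧} = {b, d, f, g, i, j}
⟦cat⟧ = {a, b, c, e, f, g, i, j}
… ∩ ⟦beside i⟧ = {a, b, c, e, f, g, i, j} ∩ {b, d, f, g, i, j} = {b, f, g, i, j}
… ∩ ⟦new⟧ = {b, f, g, i, j} ∩ {c, e, f, g, i, j} = {f, g, i, j}
So ⟦new cat beside i⟧ = {f, g, i, j}.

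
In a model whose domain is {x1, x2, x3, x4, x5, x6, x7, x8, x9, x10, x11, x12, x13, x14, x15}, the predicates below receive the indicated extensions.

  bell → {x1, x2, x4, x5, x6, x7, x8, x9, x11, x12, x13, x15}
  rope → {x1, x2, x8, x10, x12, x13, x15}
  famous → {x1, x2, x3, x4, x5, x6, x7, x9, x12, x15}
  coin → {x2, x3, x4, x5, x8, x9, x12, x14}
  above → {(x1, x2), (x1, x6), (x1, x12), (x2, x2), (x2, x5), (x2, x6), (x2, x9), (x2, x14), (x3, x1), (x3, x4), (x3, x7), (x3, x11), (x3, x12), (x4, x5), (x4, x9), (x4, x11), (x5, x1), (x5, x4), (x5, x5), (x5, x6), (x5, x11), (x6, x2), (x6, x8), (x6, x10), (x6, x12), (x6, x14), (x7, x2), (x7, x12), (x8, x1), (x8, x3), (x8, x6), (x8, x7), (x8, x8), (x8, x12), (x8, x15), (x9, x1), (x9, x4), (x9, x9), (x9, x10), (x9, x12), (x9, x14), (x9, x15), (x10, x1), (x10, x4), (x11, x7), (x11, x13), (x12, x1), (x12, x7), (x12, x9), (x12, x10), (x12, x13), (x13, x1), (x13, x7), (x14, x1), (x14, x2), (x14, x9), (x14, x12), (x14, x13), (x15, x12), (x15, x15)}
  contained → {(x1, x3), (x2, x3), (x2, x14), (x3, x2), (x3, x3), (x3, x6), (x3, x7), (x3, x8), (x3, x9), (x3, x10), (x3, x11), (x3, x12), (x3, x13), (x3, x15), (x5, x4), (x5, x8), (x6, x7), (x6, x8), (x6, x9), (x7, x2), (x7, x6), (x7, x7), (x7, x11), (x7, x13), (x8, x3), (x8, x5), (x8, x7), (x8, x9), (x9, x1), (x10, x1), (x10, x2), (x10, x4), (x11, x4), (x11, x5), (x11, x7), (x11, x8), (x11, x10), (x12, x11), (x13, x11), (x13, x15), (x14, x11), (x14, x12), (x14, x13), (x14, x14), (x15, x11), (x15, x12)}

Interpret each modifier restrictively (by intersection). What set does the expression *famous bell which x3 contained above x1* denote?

⟦which x3 contained⟧ = {x : ⟨x3, x⟩ ∈ ⟦contained⟧} = {x2, x3, x6, x7, x8, x9, x10, x11, x12, x13, x15}
⟦above x1⟧ = {x : ⟨x, x1⟩ ∈ ⟦above⟧} = {x3, x5, x8, x9, x10, x12, x13, x14}
⟦bell⟧ = {x1, x2, x4, x5, x6, x7, x8, x9, x11, x12, x13, x15}
… ∩ ⟦which x3 contained⟧ = {x1, x2, x4, x5, x6, x7, x8, x9, x11, x12, x13, x15} ∩ {x2, x3, x6, x7, x8, x9, x10, x11, x12, x13, x15} = {x2, x6, x7, x8, x9, x11, x12, x13, x15}
… ∩ ⟦above x1⟧ = {x2, x6, x7, x8, x9, x11, x12, x13, x15} ∩ {x3, x5, x8, x9, x10, x12, x13, x14} = {x8, x9, x12, x13}
… ∩ ⟦famous⟧ = {x8, x9, x12, x13} ∩ {x1, x2, x3, x4, x5, x6, x7, x9, x12, x15} = {x9, x12}
So ⟦famous bell which x3 contained above x1⟧ = {x9, x12}.

{x9, x12}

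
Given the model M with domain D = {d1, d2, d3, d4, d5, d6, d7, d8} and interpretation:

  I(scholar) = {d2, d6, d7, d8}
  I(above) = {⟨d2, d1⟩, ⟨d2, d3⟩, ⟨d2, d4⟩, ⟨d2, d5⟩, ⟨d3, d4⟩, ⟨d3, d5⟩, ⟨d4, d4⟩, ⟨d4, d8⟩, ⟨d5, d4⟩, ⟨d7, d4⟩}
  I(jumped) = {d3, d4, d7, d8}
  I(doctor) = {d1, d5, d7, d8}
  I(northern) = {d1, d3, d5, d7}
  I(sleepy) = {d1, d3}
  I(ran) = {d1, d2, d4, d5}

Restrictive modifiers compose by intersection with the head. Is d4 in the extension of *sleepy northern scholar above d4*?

no

⟦above d4⟧ = {x : ⟨x, d4⟩ ∈ ⟦above⟧} = {d2, d3, d4, d5, d7}
⟦scholar⟧ = {d2, d6, d7, d8}
… ∩ ⟦above d4⟧ = {d2, d6, d7, d8} ∩ {d2, d3, d4, d5, d7} = {d2, d7}
… ∩ ⟦sleepy⟧ = {d2, d7} ∩ {d1, d3} = ∅
… ∩ ⟦northern⟧ = ∅ ∩ {d1, d3, d5, d7} = ∅
⟦sleepy northern scholar above d4⟧ = ∅; d4 ∉ this set.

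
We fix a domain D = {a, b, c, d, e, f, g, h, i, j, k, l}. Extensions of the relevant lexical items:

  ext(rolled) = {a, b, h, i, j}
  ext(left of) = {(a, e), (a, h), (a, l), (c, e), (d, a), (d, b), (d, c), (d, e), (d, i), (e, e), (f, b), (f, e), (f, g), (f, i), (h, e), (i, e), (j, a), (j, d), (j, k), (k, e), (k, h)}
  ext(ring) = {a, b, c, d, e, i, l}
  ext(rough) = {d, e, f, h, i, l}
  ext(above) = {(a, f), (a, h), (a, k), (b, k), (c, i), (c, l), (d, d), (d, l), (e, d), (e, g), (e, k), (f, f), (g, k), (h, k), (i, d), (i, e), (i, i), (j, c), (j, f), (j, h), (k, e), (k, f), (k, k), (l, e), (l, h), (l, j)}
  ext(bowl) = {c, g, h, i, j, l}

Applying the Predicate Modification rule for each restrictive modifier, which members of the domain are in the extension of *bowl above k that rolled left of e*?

⟦above k⟧ = {x : ⟨x, k⟩ ∈ ⟦above⟧} = {a, b, e, g, h, k}
⟦that rolled⟧ = ⟦rolled⟧ = {a, b, h, i, j}
⟦left of e⟧ = {x : ⟨x, e⟩ ∈ ⟦left of⟧} = {a, c, d, e, f, h, i, k}
⟦bowl⟧ = {c, g, h, i, j, l}
… ∩ ⟦above k⟧ = {c, g, h, i, j, l} ∩ {a, b, e, g, h, k} = {g, h}
… ∩ ⟦that rolled⟧ = {g, h} ∩ {a, b, h, i, j} = {h}
… ∩ ⟦left of e⟧ = {h} ∩ {a, c, d, e, f, h, i, k} = {h}
So ⟦bowl above k that rolled left of e⟧ = {h}.

{h}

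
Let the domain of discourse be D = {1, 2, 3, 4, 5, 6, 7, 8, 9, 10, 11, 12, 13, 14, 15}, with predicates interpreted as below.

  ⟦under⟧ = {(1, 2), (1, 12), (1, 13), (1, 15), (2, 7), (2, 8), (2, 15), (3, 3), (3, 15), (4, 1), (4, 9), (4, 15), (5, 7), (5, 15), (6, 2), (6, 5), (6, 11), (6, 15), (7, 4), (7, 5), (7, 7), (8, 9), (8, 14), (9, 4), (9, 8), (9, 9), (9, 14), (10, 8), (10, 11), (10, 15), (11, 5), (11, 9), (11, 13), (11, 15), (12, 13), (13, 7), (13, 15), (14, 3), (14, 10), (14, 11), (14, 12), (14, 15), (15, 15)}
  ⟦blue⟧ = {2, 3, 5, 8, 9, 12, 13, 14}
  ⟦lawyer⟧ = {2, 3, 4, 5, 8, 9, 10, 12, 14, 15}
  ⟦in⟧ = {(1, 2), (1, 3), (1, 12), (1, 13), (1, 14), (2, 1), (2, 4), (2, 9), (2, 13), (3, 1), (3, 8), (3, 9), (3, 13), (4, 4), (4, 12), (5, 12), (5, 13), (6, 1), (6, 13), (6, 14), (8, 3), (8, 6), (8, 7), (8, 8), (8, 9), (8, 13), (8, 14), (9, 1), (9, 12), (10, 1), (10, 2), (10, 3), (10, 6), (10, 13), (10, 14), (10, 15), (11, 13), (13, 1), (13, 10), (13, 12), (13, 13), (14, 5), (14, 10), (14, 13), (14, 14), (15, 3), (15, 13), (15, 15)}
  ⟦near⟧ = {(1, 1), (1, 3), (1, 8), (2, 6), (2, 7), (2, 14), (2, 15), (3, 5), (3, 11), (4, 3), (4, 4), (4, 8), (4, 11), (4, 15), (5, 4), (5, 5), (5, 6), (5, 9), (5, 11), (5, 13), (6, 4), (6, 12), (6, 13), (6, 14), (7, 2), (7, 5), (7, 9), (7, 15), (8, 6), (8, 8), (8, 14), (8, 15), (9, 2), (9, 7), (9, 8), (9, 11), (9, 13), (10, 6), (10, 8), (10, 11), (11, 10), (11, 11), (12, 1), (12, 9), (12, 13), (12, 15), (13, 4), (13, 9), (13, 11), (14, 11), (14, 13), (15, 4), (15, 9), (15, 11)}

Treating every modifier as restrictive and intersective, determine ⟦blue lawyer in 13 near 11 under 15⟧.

{3, 5, 14}

⟦in 13⟧ = {x : ⟨x, 13⟩ ∈ ⟦in⟧} = {1, 2, 3, 5, 6, 8, 10, 11, 13, 14, 15}
⟦near 11⟧ = {x : ⟨x, 11⟩ ∈ ⟦near⟧} = {3, 4, 5, 9, 10, 11, 13, 14, 15}
⟦under 15⟧ = {x : ⟨x, 15⟩ ∈ ⟦under⟧} = {1, 2, 3, 4, 5, 6, 10, 11, 13, 14, 15}
⟦lawyer⟧ = {2, 3, 4, 5, 8, 9, 10, 12, 14, 15}
… ∩ ⟦in 13⟧ = {2, 3, 4, 5, 8, 9, 10, 12, 14, 15} ∩ {1, 2, 3, 5, 6, 8, 10, 11, 13, 14, 15} = {2, 3, 5, 8, 10, 14, 15}
… ∩ ⟦near 11⟧ = {2, 3, 5, 8, 10, 14, 15} ∩ {3, 4, 5, 9, 10, 11, 13, 14, 15} = {3, 5, 10, 14, 15}
… ∩ ⟦under 15⟧ = {3, 5, 10, 14, 15} ∩ {1, 2, 3, 4, 5, 6, 10, 11, 13, 14, 15} = {3, 5, 10, 14, 15}
… ∩ ⟦blue⟧ = {3, 5, 10, 14, 15} ∩ {2, 3, 5, 8, 9, 12, 13, 14} = {3, 5, 14}
So ⟦blue lawyer in 13 near 11 under 15⟧ = {3, 5, 14}.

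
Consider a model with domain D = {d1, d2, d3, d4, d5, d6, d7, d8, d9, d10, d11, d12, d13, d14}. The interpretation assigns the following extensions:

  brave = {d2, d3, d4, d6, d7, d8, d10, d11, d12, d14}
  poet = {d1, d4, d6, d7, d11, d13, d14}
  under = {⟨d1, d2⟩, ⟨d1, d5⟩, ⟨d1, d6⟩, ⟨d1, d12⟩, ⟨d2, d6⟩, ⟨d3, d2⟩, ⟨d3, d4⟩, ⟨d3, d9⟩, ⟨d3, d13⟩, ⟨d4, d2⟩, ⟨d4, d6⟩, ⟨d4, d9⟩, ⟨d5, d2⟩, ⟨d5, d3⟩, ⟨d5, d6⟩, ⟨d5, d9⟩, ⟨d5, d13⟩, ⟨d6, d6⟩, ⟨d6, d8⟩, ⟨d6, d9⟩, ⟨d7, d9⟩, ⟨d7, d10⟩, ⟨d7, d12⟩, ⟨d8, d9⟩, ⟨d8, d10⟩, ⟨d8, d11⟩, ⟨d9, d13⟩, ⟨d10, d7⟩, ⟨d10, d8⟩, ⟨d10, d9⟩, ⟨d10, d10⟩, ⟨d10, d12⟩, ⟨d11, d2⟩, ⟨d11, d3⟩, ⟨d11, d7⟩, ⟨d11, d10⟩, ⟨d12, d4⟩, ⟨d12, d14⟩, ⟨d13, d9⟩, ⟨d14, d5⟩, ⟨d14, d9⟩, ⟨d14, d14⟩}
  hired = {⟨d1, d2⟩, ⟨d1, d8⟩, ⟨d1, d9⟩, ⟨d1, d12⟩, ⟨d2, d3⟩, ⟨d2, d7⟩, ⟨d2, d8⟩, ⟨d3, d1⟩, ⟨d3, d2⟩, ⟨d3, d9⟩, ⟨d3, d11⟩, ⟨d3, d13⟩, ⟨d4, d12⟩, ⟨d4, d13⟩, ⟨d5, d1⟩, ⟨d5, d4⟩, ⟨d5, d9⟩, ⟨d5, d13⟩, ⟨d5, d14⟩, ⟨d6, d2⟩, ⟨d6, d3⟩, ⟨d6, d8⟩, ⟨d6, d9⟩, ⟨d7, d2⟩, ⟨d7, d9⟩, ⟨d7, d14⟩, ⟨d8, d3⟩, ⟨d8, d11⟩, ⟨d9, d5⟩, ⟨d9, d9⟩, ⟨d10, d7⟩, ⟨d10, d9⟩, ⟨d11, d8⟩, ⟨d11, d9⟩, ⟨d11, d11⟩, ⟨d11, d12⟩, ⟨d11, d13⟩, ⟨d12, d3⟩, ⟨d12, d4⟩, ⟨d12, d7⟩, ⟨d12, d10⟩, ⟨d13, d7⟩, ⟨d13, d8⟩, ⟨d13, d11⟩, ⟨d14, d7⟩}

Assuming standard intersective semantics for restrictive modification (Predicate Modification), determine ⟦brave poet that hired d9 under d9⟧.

{d6, d7}

⟦that hired d9⟧ = {x : ⟨x, d9⟩ ∈ ⟦hired⟧} = {d1, d3, d5, d6, d7, d9, d10, d11}
⟦under d9⟧ = {x : ⟨x, d9⟩ ∈ ⟦under⟧} = {d3, d4, d5, d6, d7, d8, d10, d13, d14}
⟦poet⟧ = {d1, d4, d6, d7, d11, d13, d14}
… ∩ ⟦that hired d9⟧ = {d1, d4, d6, d7, d11, d13, d14} ∩ {d1, d3, d5, d6, d7, d9, d10, d11} = {d1, d6, d7, d11}
… ∩ ⟦under d9⟧ = {d1, d6, d7, d11} ∩ {d3, d4, d5, d6, d7, d8, d10, d13, d14} = {d6, d7}
… ∩ ⟦brave⟧ = {d6, d7} ∩ {d2, d3, d4, d6, d7, d8, d10, d11, d12, d14} = {d6, d7}
So ⟦brave poet that hired d9 under d9⟧ = {d6, d7}.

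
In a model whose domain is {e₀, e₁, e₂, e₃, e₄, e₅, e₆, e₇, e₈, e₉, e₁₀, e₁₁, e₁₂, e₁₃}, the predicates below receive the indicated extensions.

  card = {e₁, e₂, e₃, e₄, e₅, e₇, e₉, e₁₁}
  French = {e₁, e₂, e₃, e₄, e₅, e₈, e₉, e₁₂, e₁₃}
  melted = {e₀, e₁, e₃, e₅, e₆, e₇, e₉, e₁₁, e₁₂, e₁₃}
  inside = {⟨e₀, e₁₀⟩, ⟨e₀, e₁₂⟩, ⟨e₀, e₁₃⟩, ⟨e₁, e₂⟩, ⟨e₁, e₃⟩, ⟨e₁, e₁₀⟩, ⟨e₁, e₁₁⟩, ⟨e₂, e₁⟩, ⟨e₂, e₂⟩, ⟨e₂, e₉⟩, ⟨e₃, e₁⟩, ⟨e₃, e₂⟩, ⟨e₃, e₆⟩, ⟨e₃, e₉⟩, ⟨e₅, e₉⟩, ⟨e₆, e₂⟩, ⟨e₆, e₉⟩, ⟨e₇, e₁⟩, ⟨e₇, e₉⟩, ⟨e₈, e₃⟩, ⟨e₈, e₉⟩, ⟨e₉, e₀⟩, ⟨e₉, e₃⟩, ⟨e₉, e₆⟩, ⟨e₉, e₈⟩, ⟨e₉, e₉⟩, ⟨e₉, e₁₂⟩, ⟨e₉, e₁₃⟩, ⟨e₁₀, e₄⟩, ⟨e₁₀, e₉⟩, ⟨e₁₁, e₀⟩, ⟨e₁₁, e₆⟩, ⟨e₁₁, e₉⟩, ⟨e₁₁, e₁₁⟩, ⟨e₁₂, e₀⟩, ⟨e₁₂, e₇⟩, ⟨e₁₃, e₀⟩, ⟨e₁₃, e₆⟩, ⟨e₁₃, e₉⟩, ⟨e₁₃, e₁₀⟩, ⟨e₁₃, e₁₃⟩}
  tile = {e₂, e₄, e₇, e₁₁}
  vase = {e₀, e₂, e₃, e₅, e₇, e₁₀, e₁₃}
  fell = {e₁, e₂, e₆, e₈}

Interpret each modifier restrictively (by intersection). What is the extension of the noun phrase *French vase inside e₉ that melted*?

{e₃, e₅, e₁₃}

⟦inside e₉⟧ = {x : ⟨x, e₉⟩ ∈ ⟦inside⟧} = {e₂, e₃, e₅, e₆, e₇, e₈, e₉, e₁₀, e₁₁, e₁₃}
⟦that melted⟧ = ⟦melted⟧ = {e₀, e₁, e₃, e₅, e₆, e₇, e₉, e₁₁, e₁₂, e₁₃}
⟦vase⟧ = {e₀, e₂, e₃, e₅, e₇, e₁₀, e₁₃}
… ∩ ⟦inside e₉⟧ = {e₀, e₂, e₃, e₅, e₇, e₁₀, e₁₃} ∩ {e₂, e₃, e₅, e₆, e₇, e₈, e₉, e₁₀, e₁₁, e₁₃} = {e₂, e₃, e₅, e₇, e₁₀, e₁₃}
… ∩ ⟦that melted⟧ = {e₂, e₃, e₅, e₇, e₁₀, e₁₃} ∩ {e₀, e₁, e₃, e₅, e₆, e₇, e₉, e₁₁, e₁₂, e₁₃} = {e₃, e₅, e₇, e₁₃}
… ∩ ⟦French⟧ = {e₃, e₅, e₇, e₁₃} ∩ {e₁, e₂, e₃, e₄, e₅, e₈, e₉, e₁₂, e₁₃} = {e₃, e₅, e₁₃}
So ⟦French vase inside e₉ that melted⟧ = {e₃, e₅, e₁₃}.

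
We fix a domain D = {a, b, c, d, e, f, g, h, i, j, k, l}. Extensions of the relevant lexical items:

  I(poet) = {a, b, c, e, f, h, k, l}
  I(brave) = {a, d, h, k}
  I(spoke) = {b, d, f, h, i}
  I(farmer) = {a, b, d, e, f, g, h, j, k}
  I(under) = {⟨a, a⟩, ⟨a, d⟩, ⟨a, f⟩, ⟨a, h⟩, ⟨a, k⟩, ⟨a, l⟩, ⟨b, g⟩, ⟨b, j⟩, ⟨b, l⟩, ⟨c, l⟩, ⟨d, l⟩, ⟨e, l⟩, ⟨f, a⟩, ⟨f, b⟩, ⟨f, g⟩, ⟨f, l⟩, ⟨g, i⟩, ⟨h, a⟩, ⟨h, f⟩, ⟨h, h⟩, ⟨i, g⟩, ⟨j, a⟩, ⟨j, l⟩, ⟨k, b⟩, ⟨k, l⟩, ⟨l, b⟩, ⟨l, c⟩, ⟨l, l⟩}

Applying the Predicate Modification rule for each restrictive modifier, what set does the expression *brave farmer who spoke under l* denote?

⟦who spoke⟧ = ⟦spoke⟧ = {b, d, f, h, i}
⟦under l⟧ = {x : ⟨x, l⟩ ∈ ⟦under⟧} = {a, b, c, d, e, f, j, k, l}
⟦farmer⟧ = {a, b, d, e, f, g, h, j, k}
… ∩ ⟦who spoke⟧ = {a, b, d, e, f, g, h, j, k} ∩ {b, d, f, h, i} = {b, d, f, h}
… ∩ ⟦under l⟧ = {b, d, f, h} ∩ {a, b, c, d, e, f, j, k, l} = {b, d, f}
… ∩ ⟦brave⟧ = {b, d, f} ∩ {a, d, h, k} = {d}
So ⟦brave farmer who spoke under l⟧ = {d}.

{d}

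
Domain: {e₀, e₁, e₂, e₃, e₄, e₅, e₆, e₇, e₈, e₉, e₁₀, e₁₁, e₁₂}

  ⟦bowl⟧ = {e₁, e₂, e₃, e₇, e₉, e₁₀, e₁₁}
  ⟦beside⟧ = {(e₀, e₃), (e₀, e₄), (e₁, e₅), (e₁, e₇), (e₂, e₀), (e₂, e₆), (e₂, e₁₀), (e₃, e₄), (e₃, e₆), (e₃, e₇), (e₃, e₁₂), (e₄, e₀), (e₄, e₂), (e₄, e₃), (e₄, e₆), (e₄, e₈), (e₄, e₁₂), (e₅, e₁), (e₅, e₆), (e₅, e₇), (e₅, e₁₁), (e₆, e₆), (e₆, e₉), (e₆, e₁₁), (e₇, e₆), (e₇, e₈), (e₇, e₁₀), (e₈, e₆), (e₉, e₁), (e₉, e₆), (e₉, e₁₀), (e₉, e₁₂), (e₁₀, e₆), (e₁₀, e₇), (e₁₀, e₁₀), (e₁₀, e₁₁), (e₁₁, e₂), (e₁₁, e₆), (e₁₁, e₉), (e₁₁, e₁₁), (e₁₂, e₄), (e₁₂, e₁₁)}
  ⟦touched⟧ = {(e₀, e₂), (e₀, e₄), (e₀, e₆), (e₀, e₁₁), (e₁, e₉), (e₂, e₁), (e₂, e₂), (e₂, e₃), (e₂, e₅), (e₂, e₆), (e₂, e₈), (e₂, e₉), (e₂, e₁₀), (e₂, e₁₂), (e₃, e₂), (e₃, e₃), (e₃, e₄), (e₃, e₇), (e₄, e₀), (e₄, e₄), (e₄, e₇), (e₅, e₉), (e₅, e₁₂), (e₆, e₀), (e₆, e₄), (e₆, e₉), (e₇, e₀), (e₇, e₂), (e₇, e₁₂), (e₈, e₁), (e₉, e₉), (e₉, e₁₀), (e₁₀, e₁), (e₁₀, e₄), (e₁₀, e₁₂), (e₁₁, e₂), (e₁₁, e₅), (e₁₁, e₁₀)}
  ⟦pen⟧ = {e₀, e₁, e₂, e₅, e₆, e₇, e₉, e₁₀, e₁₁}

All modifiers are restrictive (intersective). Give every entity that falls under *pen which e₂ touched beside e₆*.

⟦which e₂ touched⟧ = {x : ⟨e₂, x⟩ ∈ ⟦touched⟧} = {e₁, e₂, e₃, e₅, e₆, e₈, e₉, e₁₀, e₁₂}
⟦beside e₆⟧ = {x : ⟨x, e₆⟩ ∈ ⟦beside⟧} = {e₂, e₃, e₄, e₅, e₆, e₇, e₈, e₉, e₁₀, e₁₁}
⟦pen⟧ = {e₀, e₁, e₂, e₅, e₆, e₇, e₉, e₁₀, e₁₁}
… ∩ ⟦which e₂ touched⟧ = {e₀, e₁, e₂, e₅, e₆, e₇, e₉, e₁₀, e₁₁} ∩ {e₁, e₂, e₃, e₅, e₆, e₈, e₉, e₁₀, e₁₂} = {e₁, e₂, e₅, e₆, e₉, e₁₀}
… ∩ ⟦beside e₆⟧ = {e₁, e₂, e₅, e₆, e₉, e₁₀} ∩ {e₂, e₃, e₄, e₅, e₆, e₇, e₈, e₉, e₁₀, e₁₁} = {e₂, e₅, e₆, e₉, e₁₀}
So ⟦pen which e₂ touched beside e₆⟧ = {e₂, e₅, e₆, e₉, e₁₀}.

{e₂, e₅, e₆, e₉, e₁₀}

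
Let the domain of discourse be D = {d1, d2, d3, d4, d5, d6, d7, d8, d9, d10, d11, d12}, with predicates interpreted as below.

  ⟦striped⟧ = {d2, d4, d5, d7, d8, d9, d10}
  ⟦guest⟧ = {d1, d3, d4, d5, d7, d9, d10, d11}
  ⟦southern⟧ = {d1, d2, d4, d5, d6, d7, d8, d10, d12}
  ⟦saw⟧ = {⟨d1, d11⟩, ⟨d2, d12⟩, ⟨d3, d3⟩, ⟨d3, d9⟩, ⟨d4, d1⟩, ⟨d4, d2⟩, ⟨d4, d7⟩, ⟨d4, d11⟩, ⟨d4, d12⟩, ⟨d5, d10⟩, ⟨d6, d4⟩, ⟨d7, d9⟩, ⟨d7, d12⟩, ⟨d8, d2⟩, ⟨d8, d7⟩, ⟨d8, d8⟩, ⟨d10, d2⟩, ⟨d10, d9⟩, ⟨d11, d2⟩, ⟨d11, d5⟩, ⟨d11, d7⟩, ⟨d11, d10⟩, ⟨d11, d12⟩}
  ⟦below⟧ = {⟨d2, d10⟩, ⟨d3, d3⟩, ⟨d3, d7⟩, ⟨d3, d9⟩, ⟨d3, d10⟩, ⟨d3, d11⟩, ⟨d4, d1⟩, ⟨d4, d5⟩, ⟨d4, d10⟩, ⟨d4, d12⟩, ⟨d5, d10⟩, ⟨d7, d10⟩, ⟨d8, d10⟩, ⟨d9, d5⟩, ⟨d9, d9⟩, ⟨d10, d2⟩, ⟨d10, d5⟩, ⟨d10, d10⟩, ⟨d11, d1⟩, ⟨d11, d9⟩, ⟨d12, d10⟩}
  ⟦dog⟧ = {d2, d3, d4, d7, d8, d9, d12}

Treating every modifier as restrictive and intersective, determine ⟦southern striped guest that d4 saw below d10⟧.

{d7}

⟦that d4 saw⟧ = {x : ⟨d4, x⟩ ∈ ⟦saw⟧} = {d1, d2, d7, d11, d12}
⟦below d10⟧ = {x : ⟨x, d10⟩ ∈ ⟦below⟧} = {d2, d3, d4, d5, d7, d8, d10, d12}
⟦guest⟧ = {d1, d3, d4, d5, d7, d9, d10, d11}
… ∩ ⟦that d4 saw⟧ = {d1, d3, d4, d5, d7, d9, d10, d11} ∩ {d1, d2, d7, d11, d12} = {d1, d7, d11}
… ∩ ⟦below d10⟧ = {d1, d7, d11} ∩ {d2, d3, d4, d5, d7, d8, d10, d12} = {d7}
… ∩ ⟦southern⟧ = {d7} ∩ {d1, d2, d4, d5, d6, d7, d8, d10, d12} = {d7}
… ∩ ⟦striped⟧ = {d7} ∩ {d2, d4, d5, d7, d8, d9, d10} = {d7}
So ⟦southern striped guest that d4 saw below d10⟧ = {d7}.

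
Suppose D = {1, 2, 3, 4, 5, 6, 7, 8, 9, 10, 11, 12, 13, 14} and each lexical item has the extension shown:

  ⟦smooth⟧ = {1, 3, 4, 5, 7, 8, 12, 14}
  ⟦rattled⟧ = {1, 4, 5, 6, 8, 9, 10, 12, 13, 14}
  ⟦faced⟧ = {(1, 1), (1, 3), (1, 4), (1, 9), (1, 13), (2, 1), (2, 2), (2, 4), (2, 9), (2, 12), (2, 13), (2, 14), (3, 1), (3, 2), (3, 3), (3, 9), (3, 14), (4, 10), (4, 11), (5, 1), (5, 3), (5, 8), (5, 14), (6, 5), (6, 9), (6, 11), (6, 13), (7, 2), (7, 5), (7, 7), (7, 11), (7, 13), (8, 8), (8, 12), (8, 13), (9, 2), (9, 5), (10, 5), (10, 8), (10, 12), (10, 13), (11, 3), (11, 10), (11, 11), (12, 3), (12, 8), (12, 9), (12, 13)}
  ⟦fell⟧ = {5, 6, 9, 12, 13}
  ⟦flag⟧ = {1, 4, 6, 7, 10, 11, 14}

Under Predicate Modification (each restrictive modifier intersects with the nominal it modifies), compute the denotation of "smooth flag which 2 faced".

⟦which 2 faced⟧ = {x : ⟨2, x⟩ ∈ ⟦faced⟧} = {1, 2, 4, 9, 12, 13, 14}
⟦flag⟧ = {1, 4, 6, 7, 10, 11, 14}
… ∩ ⟦which 2 faced⟧ = {1, 4, 6, 7, 10, 11, 14} ∩ {1, 2, 4, 9, 12, 13, 14} = {1, 4, 14}
… ∩ ⟦smooth⟧ = {1, 4, 14} ∩ {1, 3, 4, 5, 7, 8, 12, 14} = {1, 4, 14}
So ⟦smooth flag which 2 faced⟧ = {1, 4, 14}.

{1, 4, 14}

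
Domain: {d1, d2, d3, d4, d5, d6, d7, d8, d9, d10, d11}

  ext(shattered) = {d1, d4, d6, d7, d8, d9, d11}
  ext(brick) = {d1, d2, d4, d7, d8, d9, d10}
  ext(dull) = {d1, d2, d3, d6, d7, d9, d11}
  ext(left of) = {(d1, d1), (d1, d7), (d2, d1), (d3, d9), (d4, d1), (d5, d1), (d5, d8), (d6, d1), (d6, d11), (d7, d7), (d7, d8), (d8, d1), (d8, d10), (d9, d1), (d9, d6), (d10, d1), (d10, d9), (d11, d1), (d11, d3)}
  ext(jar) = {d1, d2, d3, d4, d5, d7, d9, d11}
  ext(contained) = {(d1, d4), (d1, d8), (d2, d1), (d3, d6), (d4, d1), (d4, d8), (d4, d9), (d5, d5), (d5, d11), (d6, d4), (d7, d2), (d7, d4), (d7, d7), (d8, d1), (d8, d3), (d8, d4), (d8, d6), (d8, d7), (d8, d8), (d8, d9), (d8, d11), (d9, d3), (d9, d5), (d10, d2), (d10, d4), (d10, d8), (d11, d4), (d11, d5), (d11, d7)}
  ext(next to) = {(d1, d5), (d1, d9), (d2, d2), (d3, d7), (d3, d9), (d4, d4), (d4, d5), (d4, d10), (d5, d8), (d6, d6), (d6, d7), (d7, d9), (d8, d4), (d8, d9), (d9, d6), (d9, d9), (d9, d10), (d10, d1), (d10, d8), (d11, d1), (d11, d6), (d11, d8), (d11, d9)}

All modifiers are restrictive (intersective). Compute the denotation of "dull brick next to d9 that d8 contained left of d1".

⟦next to d9⟧ = {x : ⟨x, d9⟩ ∈ ⟦next to⟧} = {d1, d3, d7, d8, d9, d11}
⟦that d8 contained⟧ = {x : ⟨d8, x⟩ ∈ ⟦contained⟧} = {d1, d3, d4, d6, d7, d8, d9, d11}
⟦left of d1⟧ = {x : ⟨x, d1⟩ ∈ ⟦left of⟧} = {d1, d2, d4, d5, d6, d8, d9, d10, d11}
⟦brick⟧ = {d1, d2, d4, d7, d8, d9, d10}
… ∩ ⟦next to d9⟧ = {d1, d2, d4, d7, d8, d9, d10} ∩ {d1, d3, d7, d8, d9, d11} = {d1, d7, d8, d9}
… ∩ ⟦that d8 contained⟧ = {d1, d7, d8, d9} ∩ {d1, d3, d4, d6, d7, d8, d9, d11} = {d1, d7, d8, d9}
… ∩ ⟦left of d1⟧ = {d1, d7, d8, d9} ∩ {d1, d2, d4, d5, d6, d8, d9, d10, d11} = {d1, d8, d9}
… ∩ ⟦dull⟧ = {d1, d8, d9} ∩ {d1, d2, d3, d6, d7, d9, d11} = {d1, d9}
So ⟦dull brick next to d9 that d8 contained left of d1⟧ = {d1, d9}.

{d1, d9}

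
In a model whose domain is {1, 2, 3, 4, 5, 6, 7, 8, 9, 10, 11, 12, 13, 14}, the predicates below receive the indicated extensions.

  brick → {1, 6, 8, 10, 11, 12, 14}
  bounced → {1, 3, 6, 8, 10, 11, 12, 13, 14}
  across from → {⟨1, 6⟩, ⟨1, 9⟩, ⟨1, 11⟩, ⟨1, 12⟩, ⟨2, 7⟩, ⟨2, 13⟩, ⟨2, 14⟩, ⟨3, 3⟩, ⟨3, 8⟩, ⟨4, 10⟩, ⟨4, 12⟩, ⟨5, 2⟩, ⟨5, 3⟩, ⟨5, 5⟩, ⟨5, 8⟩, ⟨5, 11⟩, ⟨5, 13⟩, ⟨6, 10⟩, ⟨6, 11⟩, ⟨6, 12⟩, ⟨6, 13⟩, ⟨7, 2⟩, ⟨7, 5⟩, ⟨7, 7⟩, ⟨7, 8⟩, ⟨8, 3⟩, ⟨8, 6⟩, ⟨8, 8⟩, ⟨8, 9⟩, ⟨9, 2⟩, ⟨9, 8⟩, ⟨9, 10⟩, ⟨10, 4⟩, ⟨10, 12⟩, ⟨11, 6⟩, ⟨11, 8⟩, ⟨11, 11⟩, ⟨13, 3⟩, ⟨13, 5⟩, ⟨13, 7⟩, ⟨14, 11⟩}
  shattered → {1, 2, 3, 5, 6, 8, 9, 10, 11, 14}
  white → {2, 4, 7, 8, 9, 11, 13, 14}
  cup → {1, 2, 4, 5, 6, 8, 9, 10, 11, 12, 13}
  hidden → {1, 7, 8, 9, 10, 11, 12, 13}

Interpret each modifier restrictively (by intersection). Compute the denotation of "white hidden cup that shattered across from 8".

{8, 9, 11}

⟦that shattered⟧ = ⟦shattered⟧ = {1, 2, 3, 5, 6, 8, 9, 10, 11, 14}
⟦across from 8⟧ = {x : ⟨x, 8⟩ ∈ ⟦across from⟧} = {3, 5, 7, 8, 9, 11}
⟦cup⟧ = {1, 2, 4, 5, 6, 8, 9, 10, 11, 12, 13}
… ∩ ⟦that shattered⟧ = {1, 2, 4, 5, 6, 8, 9, 10, 11, 12, 13} ∩ {1, 2, 3, 5, 6, 8, 9, 10, 11, 14} = {1, 2, 5, 6, 8, 9, 10, 11}
… ∩ ⟦across from 8⟧ = {1, 2, 5, 6, 8, 9, 10, 11} ∩ {3, 5, 7, 8, 9, 11} = {5, 8, 9, 11}
… ∩ ⟦white⟧ = {5, 8, 9, 11} ∩ {2, 4, 7, 8, 9, 11, 13, 14} = {8, 9, 11}
… ∩ ⟦hidden⟧ = {8, 9, 11} ∩ {1, 7, 8, 9, 10, 11, 12, 13} = {8, 9, 11}
So ⟦white hidden cup that shattered across from 8⟧ = {8, 9, 11}.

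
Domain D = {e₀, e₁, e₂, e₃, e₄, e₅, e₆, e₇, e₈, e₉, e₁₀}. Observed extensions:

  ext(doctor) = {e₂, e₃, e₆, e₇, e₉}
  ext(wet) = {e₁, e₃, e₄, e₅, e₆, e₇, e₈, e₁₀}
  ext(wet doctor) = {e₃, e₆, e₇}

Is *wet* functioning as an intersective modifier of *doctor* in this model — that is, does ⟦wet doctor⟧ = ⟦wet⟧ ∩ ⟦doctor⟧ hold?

yes

⟦wet⟧ ∩ ⟦doctor⟧ = {e₁, e₃, e₄, e₅, e₆, e₇, e₈, e₁₀} ∩ {e₂, e₃, e₆, e₇, e₉} = {e₃, e₆, e₇}
Observed ⟦wet doctor⟧ = {e₃, e₆, e₇}.
These coincide, so the modifier is intersective here.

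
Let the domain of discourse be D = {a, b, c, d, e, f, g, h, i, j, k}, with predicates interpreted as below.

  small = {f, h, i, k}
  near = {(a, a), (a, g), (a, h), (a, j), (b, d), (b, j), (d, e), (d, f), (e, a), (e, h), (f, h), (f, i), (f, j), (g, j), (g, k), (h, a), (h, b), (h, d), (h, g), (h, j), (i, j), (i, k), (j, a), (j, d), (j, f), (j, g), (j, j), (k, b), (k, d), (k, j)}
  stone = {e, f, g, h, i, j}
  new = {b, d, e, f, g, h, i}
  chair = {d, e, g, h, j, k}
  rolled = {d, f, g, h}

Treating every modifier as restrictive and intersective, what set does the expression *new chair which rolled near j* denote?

⟦which rolled⟧ = ⟦rolled⟧ = {d, f, g, h}
⟦near j⟧ = {x : ⟨x, j⟩ ∈ ⟦near⟧} = {a, b, f, g, h, i, j, k}
⟦chair⟧ = {d, e, g, h, j, k}
… ∩ ⟦which rolled⟧ = {d, e, g, h, j, k} ∩ {d, f, g, h} = {d, g, h}
… ∩ ⟦near j⟧ = {d, g, h} ∩ {a, b, f, g, h, i, j, k} = {g, h}
… ∩ ⟦new⟧ = {g, h} ∩ {b, d, e, f, g, h, i} = {g, h}
So ⟦new chair which rolled near j⟧ = {g, h}.

{g, h}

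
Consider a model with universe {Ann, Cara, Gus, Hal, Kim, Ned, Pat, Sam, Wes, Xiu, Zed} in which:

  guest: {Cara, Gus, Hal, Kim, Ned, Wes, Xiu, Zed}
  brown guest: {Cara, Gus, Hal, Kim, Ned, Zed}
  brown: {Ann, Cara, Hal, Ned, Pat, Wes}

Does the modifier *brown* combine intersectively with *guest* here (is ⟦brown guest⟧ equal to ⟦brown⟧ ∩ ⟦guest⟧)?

⟦brown⟧ ∩ ⟦guest⟧ = {Ann, Cara, Hal, Ned, Pat, Wes} ∩ {Cara, Gus, Hal, Kim, Ned, Wes, Xiu, Zed} = {Cara, Hal, Ned, Wes}
Observed ⟦brown guest⟧ = {Cara, Gus, Hal, Kim, Ned, Zed}.
These differ, so the modifier is not intersective in this model.

no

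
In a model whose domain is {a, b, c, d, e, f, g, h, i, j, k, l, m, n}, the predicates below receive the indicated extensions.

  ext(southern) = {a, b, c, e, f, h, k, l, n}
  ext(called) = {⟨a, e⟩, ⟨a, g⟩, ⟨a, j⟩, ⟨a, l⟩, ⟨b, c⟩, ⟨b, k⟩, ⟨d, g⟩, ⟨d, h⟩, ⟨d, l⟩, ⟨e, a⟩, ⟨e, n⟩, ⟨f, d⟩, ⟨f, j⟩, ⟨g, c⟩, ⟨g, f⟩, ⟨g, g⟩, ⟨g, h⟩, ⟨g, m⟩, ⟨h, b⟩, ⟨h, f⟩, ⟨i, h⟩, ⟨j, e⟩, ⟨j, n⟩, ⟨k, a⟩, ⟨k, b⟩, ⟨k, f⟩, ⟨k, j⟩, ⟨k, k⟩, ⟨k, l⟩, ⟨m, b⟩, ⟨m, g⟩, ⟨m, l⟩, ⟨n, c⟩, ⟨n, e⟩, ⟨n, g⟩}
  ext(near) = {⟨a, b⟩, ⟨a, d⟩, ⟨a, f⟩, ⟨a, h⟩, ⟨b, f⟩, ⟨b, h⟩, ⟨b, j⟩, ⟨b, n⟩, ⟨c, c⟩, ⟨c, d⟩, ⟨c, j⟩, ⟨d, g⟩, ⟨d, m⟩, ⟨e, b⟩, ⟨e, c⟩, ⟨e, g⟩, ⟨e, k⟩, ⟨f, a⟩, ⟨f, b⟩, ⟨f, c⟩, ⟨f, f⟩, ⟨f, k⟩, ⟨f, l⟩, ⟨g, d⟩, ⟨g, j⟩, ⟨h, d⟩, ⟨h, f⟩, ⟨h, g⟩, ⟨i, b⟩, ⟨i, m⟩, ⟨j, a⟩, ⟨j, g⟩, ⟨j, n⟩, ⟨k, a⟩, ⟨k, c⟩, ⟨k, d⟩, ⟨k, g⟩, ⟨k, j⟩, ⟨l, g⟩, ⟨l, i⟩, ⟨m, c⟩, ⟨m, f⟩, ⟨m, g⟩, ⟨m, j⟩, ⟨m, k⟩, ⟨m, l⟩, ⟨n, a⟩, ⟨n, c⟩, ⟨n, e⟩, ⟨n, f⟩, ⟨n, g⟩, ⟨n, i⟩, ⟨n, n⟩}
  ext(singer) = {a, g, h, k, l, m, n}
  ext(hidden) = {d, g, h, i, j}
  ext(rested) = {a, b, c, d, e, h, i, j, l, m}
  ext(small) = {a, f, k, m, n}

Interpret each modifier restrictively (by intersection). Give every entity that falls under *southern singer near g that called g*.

{n}

⟦near g⟧ = {x : ⟨x, g⟩ ∈ ⟦near⟧} = {d, e, h, j, k, l, m, n}
⟦that called g⟧ = {x : ⟨x, g⟩ ∈ ⟦called⟧} = {a, d, g, m, n}
⟦singer⟧ = {a, g, h, k, l, m, n}
… ∩ ⟦near g⟧ = {a, g, h, k, l, m, n} ∩ {d, e, h, j, k, l, m, n} = {h, k, l, m, n}
… ∩ ⟦that called g⟧ = {h, k, l, m, n} ∩ {a, d, g, m, n} = {m, n}
… ∩ ⟦southern⟧ = {m, n} ∩ {a, b, c, e, f, h, k, l, n} = {n}
So ⟦southern singer near g that called g⟧ = {n}.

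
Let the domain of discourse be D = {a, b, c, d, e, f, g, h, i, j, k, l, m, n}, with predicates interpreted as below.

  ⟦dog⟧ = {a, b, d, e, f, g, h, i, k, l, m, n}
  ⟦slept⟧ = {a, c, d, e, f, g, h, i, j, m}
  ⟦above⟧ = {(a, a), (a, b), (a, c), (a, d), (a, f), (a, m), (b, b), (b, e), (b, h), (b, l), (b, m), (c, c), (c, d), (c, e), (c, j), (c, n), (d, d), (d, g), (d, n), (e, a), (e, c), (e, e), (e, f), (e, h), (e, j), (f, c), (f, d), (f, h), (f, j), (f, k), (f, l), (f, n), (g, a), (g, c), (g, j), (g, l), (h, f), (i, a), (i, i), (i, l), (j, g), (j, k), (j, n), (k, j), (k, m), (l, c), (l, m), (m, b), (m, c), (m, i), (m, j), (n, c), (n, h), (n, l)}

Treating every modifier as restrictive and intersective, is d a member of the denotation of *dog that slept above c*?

⟦that slept⟧ = ⟦slept⟧ = {a, c, d, e, f, g, h, i, j, m}
⟦above c⟧ = {x : ⟨x, c⟩ ∈ ⟦above⟧} = {a, c, e, f, g, l, m, n}
⟦dog⟧ = {a, b, d, e, f, g, h, i, k, l, m, n}
… ∩ ⟦that slept⟧ = {a, b, d, e, f, g, h, i, k, l, m, n} ∩ {a, c, d, e, f, g, h, i, j, m} = {a, d, e, f, g, h, i, m}
… ∩ ⟦above c⟧ = {a, d, e, f, g, h, i, m} ∩ {a, c, e, f, g, l, m, n} = {a, e, f, g, m}
⟦dog that slept above c⟧ = {a, e, f, g, m}; d ∉ this set.

no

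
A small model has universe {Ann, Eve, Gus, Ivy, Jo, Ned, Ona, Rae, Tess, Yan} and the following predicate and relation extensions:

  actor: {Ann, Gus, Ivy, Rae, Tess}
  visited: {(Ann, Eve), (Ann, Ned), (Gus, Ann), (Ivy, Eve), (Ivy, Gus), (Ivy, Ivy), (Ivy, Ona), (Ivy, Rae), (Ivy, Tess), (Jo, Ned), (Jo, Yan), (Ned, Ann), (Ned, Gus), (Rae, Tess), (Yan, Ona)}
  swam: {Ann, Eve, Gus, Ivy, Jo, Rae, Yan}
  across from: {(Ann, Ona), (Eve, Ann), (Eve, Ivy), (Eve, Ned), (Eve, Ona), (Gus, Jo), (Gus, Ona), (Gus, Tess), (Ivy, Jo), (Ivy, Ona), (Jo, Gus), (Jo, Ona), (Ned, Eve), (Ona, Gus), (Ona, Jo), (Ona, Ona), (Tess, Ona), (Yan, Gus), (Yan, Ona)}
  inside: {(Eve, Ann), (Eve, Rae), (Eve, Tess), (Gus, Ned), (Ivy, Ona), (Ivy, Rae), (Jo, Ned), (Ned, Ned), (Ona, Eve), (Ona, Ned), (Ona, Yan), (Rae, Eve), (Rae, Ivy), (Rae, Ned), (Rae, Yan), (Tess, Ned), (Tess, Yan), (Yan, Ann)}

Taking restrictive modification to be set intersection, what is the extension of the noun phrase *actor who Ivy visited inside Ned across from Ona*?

⟦who Ivy visited⟧ = {x : ⟨Ivy, x⟩ ∈ ⟦visited⟧} = {Eve, Gus, Ivy, Ona, Rae, Tess}
⟦inside Ned⟧ = {x : ⟨x, Ned⟩ ∈ ⟦inside⟧} = {Gus, Jo, Ned, Ona, Rae, Tess}
⟦across from Ona⟧ = {x : ⟨x, Ona⟩ ∈ ⟦across from⟧} = {Ann, Eve, Gus, Ivy, Jo, Ona, Tess, Yan}
⟦actor⟧ = {Ann, Gus, Ivy, Rae, Tess}
… ∩ ⟦who Ivy visited⟧ = {Ann, Gus, Ivy, Rae, Tess} ∩ {Eve, Gus, Ivy, Ona, Rae, Tess} = {Gus, Ivy, Rae, Tess}
… ∩ ⟦inside Ned⟧ = {Gus, Ivy, Rae, Tess} ∩ {Gus, Jo, Ned, Ona, Rae, Tess} = {Gus, Rae, Tess}
… ∩ ⟦across from Ona⟧ = {Gus, Rae, Tess} ∩ {Ann, Eve, Gus, Ivy, Jo, Ona, Tess, Yan} = {Gus, Tess}
So ⟦actor who Ivy visited inside Ned across from Ona⟧ = {Gus, Tess}.

{Gus, Tess}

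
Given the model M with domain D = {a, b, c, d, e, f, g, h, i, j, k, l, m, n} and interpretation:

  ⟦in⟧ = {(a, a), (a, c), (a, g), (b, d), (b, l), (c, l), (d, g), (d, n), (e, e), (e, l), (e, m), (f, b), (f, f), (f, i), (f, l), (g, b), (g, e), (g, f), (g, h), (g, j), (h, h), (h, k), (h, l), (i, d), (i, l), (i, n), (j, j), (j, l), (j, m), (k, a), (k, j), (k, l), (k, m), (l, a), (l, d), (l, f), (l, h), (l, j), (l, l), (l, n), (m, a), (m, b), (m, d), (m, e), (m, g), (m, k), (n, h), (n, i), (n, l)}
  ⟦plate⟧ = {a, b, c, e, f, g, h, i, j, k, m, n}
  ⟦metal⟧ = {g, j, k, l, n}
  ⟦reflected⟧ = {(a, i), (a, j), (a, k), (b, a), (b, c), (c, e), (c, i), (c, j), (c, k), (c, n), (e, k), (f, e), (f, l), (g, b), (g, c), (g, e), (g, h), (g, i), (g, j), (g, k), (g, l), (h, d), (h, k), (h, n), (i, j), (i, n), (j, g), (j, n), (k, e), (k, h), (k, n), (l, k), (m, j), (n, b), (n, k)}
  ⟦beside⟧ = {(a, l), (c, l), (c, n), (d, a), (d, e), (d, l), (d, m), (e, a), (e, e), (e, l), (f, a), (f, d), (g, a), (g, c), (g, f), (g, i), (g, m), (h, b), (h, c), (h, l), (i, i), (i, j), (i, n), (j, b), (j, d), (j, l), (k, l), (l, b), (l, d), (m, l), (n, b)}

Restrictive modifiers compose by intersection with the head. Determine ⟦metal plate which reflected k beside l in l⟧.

∅

⟦which reflected k⟧ = {x : ⟨x, k⟩ ∈ ⟦reflected⟧} = {a, c, e, g, h, l, n}
⟦beside l⟧ = {x : ⟨x, l⟩ ∈ ⟦beside⟧} = {a, c, d, e, h, j, k, m}
⟦in l⟧ = {x : ⟨x, l⟩ ∈ ⟦in⟧} = {b, c, e, f, h, i, j, k, l, n}
⟦plate⟧ = {a, b, c, e, f, g, h, i, j, k, m, n}
… ∩ ⟦which reflected k⟧ = {a, b, c, e, f, g, h, i, j, k, m, n} ∩ {a, c, e, g, h, l, n} = {a, c, e, g, h, n}
… ∩ ⟦beside l⟧ = {a, c, e, g, h, n} ∩ {a, c, d, e, h, j, k, m} = {a, c, e, h}
… ∩ ⟦in l⟧ = {a, c, e, h} ∩ {b, c, e, f, h, i, j, k, l, n} = {c, e, h}
… ∩ ⟦metal⟧ = {c, e, h} ∩ {g, j, k, l, n} = ∅
So ⟦metal plate which reflected k beside l in l⟧ = ∅.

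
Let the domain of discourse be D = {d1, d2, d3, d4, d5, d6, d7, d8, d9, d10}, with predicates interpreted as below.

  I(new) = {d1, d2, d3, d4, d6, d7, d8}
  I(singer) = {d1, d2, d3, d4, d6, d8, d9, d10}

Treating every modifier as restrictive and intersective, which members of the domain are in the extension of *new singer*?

{d1, d2, d3, d4, d6, d8}

⟦singer⟧ = {d1, d2, d3, d4, d6, d8, d9, d10}
… ∩ ⟦new⟧ = {d1, d2, d3, d4, d6, d8, d9, d10} ∩ {d1, d2, d3, d4, d6, d7, d8} = {d1, d2, d3, d4, d6, d8}
So ⟦new singer⟧ = {d1, d2, d3, d4, d6, d8}.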